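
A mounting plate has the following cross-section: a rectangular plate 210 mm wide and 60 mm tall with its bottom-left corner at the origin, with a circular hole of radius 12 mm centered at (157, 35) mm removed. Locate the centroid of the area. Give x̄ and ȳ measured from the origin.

Part | A | x̄ᵢ | ȳᵢ | A·x̄ᵢ | A·ȳᵢ
plate | 12600.00 | 105.00 | 30.00 | 1323000.00 | 378000.00
hole | -452.39 | 157.00 | 35.00 | -71025.13 | -15833.63
Σ | 12147.61 |  |  | 1251974.87 | 362166.37
x̄ = 1251974.87 / 12147.61 = 103.06 mm
ȳ = 362166.37 / 12147.61 = 29.81 mm

x̄ = 103.06 mm, ȳ = 29.81 mm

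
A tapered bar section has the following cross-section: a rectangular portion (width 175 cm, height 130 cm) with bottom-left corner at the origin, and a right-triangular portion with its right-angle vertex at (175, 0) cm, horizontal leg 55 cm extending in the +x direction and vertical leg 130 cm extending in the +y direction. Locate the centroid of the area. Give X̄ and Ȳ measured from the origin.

X̄ = 101.87 cm, Ȳ = 62.06 cm

rectangular portion: A = 175 × 130 = 22750.00, centroid at (87.50, 65.00).
triangular portion: A = ½·55·130 = 3575.00, centroid at (193.33, 43.33).
ΣA = 26325.00 cm²
ΣAX̄ = (22750.00)(87.50) + (3575.00)(193.33) = 2681791.67 cm³
ΣAȲ = (22750.00)(65.00) + (3575.00)(43.33) = 1633666.67 cm³
X̄ = 2681791.67 / 26325.00 = 101.87 cm
Ȳ = 1633666.67 / 26325.00 = 62.06 cm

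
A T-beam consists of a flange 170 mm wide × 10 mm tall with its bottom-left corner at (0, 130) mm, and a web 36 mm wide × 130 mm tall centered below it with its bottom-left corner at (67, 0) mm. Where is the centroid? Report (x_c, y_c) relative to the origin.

x_c = 85.00 mm, y_c = 83.65 mm

Part | A | x̄ᵢ | ȳᵢ | A·x̄ᵢ | A·ȳᵢ
web | 4680.00 | 85.00 | 65.00 | 397800.00 | 304200.00
flange | 1700.00 | 85.00 | 135.00 | 144500.00 | 229500.00
Σ | 6380.00 |  |  | 542300.00 | 533700.00
x_c = 542300.00 / 6380.00 = 85.00 mm
y_c = 533700.00 / 6380.00 = 83.65 mm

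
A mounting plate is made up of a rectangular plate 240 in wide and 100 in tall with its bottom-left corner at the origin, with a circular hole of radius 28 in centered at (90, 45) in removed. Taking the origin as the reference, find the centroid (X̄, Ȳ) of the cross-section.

X̄ = 123.43 in, Ȳ = 50.57 in

Part | A | x̄ᵢ | ȳᵢ | A·x̄ᵢ | A·ȳᵢ
plate | 24000.00 | 120.00 | 50.00 | 2880000.00 | 1200000.00
hole | -2463.01 | 90.00 | 45.00 | -221670.78 | -110835.39
Σ | 21536.99 |  |  | 2658329.22 | 1089164.61
X̄ = 2658329.22 / 21536.99 = 123.43 in
Ȳ = 1089164.61 / 21536.99 = 50.57 in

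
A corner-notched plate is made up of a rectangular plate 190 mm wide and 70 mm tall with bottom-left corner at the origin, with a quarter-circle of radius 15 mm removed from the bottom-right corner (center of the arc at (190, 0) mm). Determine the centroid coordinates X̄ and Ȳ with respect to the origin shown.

X̄ = 93.81 mm, Ȳ = 35.39 mm

plate: A = 190 × 70 = 13300.00, centroid at (95.00, 35.00).
removed quarter-circle: A = −¼π·15² = -176.71, centroid at (183.63, 6.37).
ΣA = 13123.29 mm², ΣAX̄ = 1231049.23 mm³, ΣAȲ = 464375.00 mm³.
X̄ = 1231049.23/13123.29 = 93.81 mm; Ȳ = 464375.00/13123.29 = 35.39 mm.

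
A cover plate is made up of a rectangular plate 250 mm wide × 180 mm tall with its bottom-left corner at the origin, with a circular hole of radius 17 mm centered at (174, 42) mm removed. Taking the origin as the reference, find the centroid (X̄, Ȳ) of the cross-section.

X̄ = 123.99 mm, Ȳ = 90.99 mm

Part | A | x̄ᵢ | ȳᵢ | A·x̄ᵢ | A·ȳᵢ
plate | 45000.00 | 125.00 | 90.00 | 5625000.00 | 4050000.00
hole | -907.92 | 174.00 | 42.00 | -157978.13 | -38132.65
Σ | 44092.08 |  |  | 5467021.87 | 4011867.35
X̄ = 5467021.87 / 44092.08 = 123.99 mm
Ȳ = 4011867.35 / 44092.08 = 90.99 mm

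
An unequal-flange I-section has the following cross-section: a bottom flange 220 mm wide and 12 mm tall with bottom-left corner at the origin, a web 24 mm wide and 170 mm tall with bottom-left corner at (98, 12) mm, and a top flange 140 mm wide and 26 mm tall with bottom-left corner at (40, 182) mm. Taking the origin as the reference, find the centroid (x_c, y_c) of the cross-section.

x_c = 110.00 mm, y_c = 108.24 mm

bottom flange: A = 220 × 12 = 2640.00, centroid at (110.00, 6.00).
web: A = 24 × 170 = 4080.00, centroid at (110.00, 97.00).
top flange: A = 140 × 26 = 3640.00, centroid at (110.00, 195.00).
ΣA = 10360.00 mm², ΣAx_c = 1139600.00 mm³, ΣAy_c = 1121400.00 mm³.
x_c = 1139600.00/10360.00 = 110.00 mm; y_c = 1121400.00/10360.00 = 108.24 mm.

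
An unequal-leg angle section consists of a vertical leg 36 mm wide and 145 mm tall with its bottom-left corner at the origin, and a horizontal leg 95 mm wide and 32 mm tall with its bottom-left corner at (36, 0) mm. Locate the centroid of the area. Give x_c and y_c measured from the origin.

x_c = 42.11 mm, y_c = 51.71 mm

Part | A | x̄ᵢ | ȳᵢ | A·x̄ᵢ | A·ȳᵢ
vertical leg | 5220.00 | 18.00 | 72.50 | 93960.00 | 378450.00
horizontal leg | 3040.00 | 83.50 | 16.00 | 253840.00 | 48640.00
Σ | 8260.00 |  |  | 347800.00 | 427090.00
x_c = 347800.00 / 8260.00 = 42.11 mm
y_c = 427090.00 / 8260.00 = 51.71 mm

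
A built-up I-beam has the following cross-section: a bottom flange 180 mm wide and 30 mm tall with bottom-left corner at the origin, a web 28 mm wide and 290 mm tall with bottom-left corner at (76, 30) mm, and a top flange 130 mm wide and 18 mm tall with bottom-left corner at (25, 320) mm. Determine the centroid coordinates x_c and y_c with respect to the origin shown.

Part | A | x̄ᵢ | ȳᵢ | A·x̄ᵢ | A·ȳᵢ
bottom flange | 5400.00 | 90.00 | 15.00 | 486000.00 | 81000.00
web | 8120.00 | 90.00 | 175.00 | 730800.00 | 1421000.00
top flange | 2340.00 | 90.00 | 329.00 | 210600.00 | 769860.00
Σ | 15860.00 |  |  | 1427400.00 | 2271860.00
x_c = 1427400.00 / 15860.00 = 90.00 mm
y_c = 2271860.00 / 15860.00 = 143.24 mm

x_c = 90.00 mm, y_c = 143.24 mm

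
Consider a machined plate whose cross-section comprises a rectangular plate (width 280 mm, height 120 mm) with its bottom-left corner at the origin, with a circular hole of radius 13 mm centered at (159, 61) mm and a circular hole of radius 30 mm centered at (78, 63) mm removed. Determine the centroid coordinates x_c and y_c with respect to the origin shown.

x_c = 145.46 mm, y_c = 59.70 mm

plate: A = 280 × 120 = 33600.00, centroid at (140.00, 60.00).
hole 1: A = −π·13² = -530.93, centroid at (159.00, 61.00).
hole 2: A = −π·30² = -2827.43, centroid at (78.00, 63.00).
ΣA = 30241.64 mm²
ΣAx_c = (33600.00)(140.00) + (-530.93)(159.00) + (-2827.43)(78.00) = 4399042.46 mm³
ΣAy_c = (33600.00)(60.00) + (-530.93)(61.00) + (-2827.43)(63.00) = 1805485.02 mm³
x_c = 4399042.46 / 30241.64 = 145.46 mm
y_c = 1805485.02 / 30241.64 = 59.70 mm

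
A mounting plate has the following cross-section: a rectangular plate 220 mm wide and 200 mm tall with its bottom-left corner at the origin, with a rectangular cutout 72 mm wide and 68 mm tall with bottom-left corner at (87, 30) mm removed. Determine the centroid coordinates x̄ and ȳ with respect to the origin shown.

x̄ = 108.37 mm, ȳ = 104.51 mm

plate: A = 220 × 200 = 44000.00, centroid at (110.00, 100.00).
hole: A = −(72 × 68) = -4896.00, centroid at (123.00, 64.00).
ΣA = 39104.00 mm², ΣAx̄ = 4237792.00 mm³, ΣAȳ = 4086656.00 mm³.
x̄ = 4237792.00/39104.00 = 108.37 mm; ȳ = 4086656.00/39104.00 = 104.51 mm.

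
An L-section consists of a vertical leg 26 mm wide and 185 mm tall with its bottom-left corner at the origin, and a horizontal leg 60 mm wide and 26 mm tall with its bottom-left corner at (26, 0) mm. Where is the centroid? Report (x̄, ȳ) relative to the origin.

x̄ = 23.53 mm, ȳ = 73.03 mm

vertical leg: A = 26 × 185 = 4810.00, centroid at (13.00, 92.50).
horizontal leg: A = 60 × 26 = 1560.00, centroid at (56.00, 13.00).
ΣA = 6370.00 mm², ΣAx̄ = 149890.00 mm³, ΣAȳ = 465205.00 mm³.
x̄ = 149890.00/6370.00 = 23.53 mm; ȳ = 465205.00/6370.00 = 73.03 mm.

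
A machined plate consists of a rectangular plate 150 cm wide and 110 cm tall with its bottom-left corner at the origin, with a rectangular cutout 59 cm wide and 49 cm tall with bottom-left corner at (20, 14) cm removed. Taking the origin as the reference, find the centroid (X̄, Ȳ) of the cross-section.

X̄ = 80.42 cm, Ȳ = 58.51 cm

plate: A = 150 × 110 = 16500.00, centroid at (75.00, 55.00).
hole: A = −(59 × 49) = -2891.00, centroid at (49.50, 38.50).
ΣA = 13609.00 cm², ΣAX̄ = 1094395.50 cm³, ΣAȲ = 796196.50 cm³.
X̄ = 1094395.50/13609.00 = 80.42 cm; Ȳ = 796196.50/13609.00 = 58.51 cm.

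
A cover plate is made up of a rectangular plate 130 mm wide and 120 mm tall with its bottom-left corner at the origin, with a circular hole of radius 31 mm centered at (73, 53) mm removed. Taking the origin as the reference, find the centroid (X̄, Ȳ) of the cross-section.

Part | A | x̄ᵢ | ȳᵢ | A·x̄ᵢ | A·ȳᵢ
plate | 15600.00 | 65.00 | 60.00 | 1014000.00 | 936000.00
hole | -3019.07 | 73.00 | 53.00 | -220392.15 | -160010.74
Σ | 12580.93 |  |  | 793607.85 | 775989.26
X̄ = 793607.85 / 12580.93 = 63.08 mm
Ȳ = 775989.26 / 12580.93 = 61.68 mm

X̄ = 63.08 mm, Ȳ = 61.68 mm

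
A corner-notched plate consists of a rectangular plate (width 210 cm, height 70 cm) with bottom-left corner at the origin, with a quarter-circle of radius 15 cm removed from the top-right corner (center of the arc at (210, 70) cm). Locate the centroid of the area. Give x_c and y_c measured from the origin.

plate: A = 210 × 70 = 14700.00, centroid at (105.00, 35.00).
removed quarter-circle: A = −¼π·15² = -176.71, centroid at (203.63, 63.63).
ΣA = 14523.29 cm²
ΣAx_c = (14700.00)(105.00) + (-176.71)(203.63) = 1507514.94 cm³
ΣAy_c = (14700.00)(35.00) + (-176.71)(63.63) = 503254.98 cm³
x_c = 1507514.94 / 14523.29 = 103.80 cm
y_c = 503254.98 / 14523.29 = 34.65 cm

x_c = 103.80 cm, y_c = 34.65 cm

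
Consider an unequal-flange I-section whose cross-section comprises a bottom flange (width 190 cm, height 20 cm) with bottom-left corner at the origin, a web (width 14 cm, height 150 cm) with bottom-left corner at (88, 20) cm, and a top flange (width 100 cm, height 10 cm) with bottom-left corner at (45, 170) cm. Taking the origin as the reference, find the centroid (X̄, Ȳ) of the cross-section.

Part | A | x̄ᵢ | ȳᵢ | A·x̄ᵢ | A·ȳᵢ
bottom flange | 3800.00 | 95.00 | 10.00 | 361000.00 | 38000.00
web | 2100.00 | 95.00 | 95.00 | 199500.00 | 199500.00
top flange | 1000.00 | 95.00 | 175.00 | 95000.00 | 175000.00
Σ | 6900.00 |  |  | 655500.00 | 412500.00
X̄ = 655500.00 / 6900.00 = 95.00 cm
Ȳ = 412500.00 / 6900.00 = 59.78 cm

X̄ = 95.00 cm, Ȳ = 59.78 cm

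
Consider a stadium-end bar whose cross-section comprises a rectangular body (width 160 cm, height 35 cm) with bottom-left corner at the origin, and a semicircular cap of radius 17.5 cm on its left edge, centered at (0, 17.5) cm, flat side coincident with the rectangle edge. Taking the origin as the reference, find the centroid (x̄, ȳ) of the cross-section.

rectangular body: A = 160 × 35 = 5600.00, centroid at (80.00, 17.50).
semicircular end: A = ½π·17.5² = 481.06, centroid at (-7.43, 17.50).
ΣA = 6081.06 cm²
ΣAx̄ = (5600.00)(80.00) + (481.06)(-7.43) = 444427.08 cm³
ΣAȳ = (5600.00)(17.50) + (481.06)(17.50) = 106418.49 cm³
x̄ = 444427.08 / 6081.06 = 73.08 cm
ȳ = 106418.49 / 6081.06 = 17.50 cm

x̄ = 73.08 cm, ȳ = 17.50 cm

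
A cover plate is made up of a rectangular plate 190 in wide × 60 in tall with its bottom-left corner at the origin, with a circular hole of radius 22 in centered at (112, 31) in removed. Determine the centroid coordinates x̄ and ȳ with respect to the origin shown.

plate: A = 190 × 60 = 11400.00, centroid at (95.00, 30.00).
hole: A = −π·22² = -1520.53, centroid at (112.00, 31.00).
ΣA = 9879.47 in², ΣAx̄ = 912700.55 in³, ΣAȳ = 294863.54 in³.
x̄ = 912700.55/9879.47 = 92.38 in; ȳ = 294863.54/9879.47 = 29.85 in.

x̄ = 92.38 in, ȳ = 29.85 in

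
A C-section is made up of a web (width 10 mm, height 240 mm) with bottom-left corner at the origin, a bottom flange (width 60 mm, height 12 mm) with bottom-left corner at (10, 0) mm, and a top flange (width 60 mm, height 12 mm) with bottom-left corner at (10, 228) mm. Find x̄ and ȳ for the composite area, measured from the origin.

x̄ = 18.12 mm, ȳ = 120.00 mm

web: A = 10 × 240 = 2400.00, centroid at (5.00, 120.00).
bottom flange: A = 60 × 12 = 720.00, centroid at (40.00, 6.00).
top flange: A = 60 × 12 = 720.00, centroid at (40.00, 234.00).
ΣA = 3840.00 mm²
ΣAx̄ = (2400.00)(5.00) + (720.00)(40.00) + (720.00)(40.00) = 69600.00 mm³
ΣAȳ = (2400.00)(120.00) + (720.00)(6.00) + (720.00)(234.00) = 460800.00 mm³
x̄ = 69600.00 / 3840.00 = 18.12 mm
ȳ = 460800.00 / 3840.00 = 120.00 mm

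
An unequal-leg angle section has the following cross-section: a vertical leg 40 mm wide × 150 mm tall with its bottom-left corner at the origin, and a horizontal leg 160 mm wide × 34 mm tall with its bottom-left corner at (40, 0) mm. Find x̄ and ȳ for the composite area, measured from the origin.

x̄ = 67.55 mm, ȳ = 47.42 mm

vertical leg: A = 40 × 150 = 6000.00, centroid at (20.00, 75.00).
horizontal leg: A = 160 × 34 = 5440.00, centroid at (120.00, 17.00).
ΣA = 11440.00 mm²
ΣAx̄ = (6000.00)(20.00) + (5440.00)(120.00) = 772800.00 mm³
ΣAȳ = (6000.00)(75.00) + (5440.00)(17.00) = 542480.00 mm³
x̄ = 772800.00 / 11440.00 = 67.55 mm
ȳ = 542480.00 / 11440.00 = 47.42 mm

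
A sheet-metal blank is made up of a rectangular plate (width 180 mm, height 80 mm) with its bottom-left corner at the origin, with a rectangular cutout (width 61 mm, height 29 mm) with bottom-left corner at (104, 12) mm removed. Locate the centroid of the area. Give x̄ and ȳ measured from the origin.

x̄ = 83.77 mm, ȳ = 41.89 mm

plate: A = 180 × 80 = 14400.00, centroid at (90.00, 40.00).
hole: A = −(61 × 29) = -1769.00, centroid at (134.50, 26.50).
ΣA = 12631.00 mm², ΣAx̄ = 1058069.50 mm³, ΣAȳ = 529121.50 mm³.
x̄ = 1058069.50/12631.00 = 83.77 mm; ȳ = 529121.50/12631.00 = 41.89 mm.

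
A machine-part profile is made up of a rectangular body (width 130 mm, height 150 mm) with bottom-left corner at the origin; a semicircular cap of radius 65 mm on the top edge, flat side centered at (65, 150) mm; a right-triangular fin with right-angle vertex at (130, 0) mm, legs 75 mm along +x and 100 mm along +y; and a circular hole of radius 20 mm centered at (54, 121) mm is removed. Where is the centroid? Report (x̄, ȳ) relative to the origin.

x̄ = 77.27 mm, ȳ = 91.30 mm

Part | A | x̄ᵢ | ȳᵢ | A·x̄ᵢ | A·ȳᵢ
rectangular body | 19500.00 | 65.00 | 75.00 | 1267500.00 | 1462500.00
semicircular top | 6636.61 | 65.00 | 177.59 | 431379.94 | 1178575.51
triangular fin | 3750.00 | 155.00 | 33.33 | 581250.00 | 125000.00
hole | -1256.64 | 54.00 | 121.00 | -67858.40 | -152053.08
Σ | 28629.98 |  |  | 2212271.54 | 2614022.42
x̄ = 2212271.54 / 28629.98 = 77.27 mm
ȳ = 2614022.42 / 28629.98 = 91.30 mm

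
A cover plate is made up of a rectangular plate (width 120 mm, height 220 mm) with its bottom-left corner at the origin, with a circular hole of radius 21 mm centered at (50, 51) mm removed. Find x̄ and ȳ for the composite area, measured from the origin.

plate: A = 120 × 220 = 26400.00, centroid at (60.00, 110.00).
hole: A = −π·21² = -1385.44, centroid at (50.00, 51.00).
ΣA = 25014.56 mm²
ΣAx̄ = (26400.00)(60.00) + (-1385.44)(50.00) = 1514727.88 mm³
ΣAȳ = (26400.00)(110.00) + (-1385.44)(51.00) = 2833342.44 mm³
x̄ = 1514727.88 / 25014.56 = 60.55 mm
ȳ = 2833342.44 / 25014.56 = 113.27 mm

x̄ = 60.55 mm, ȳ = 113.27 mm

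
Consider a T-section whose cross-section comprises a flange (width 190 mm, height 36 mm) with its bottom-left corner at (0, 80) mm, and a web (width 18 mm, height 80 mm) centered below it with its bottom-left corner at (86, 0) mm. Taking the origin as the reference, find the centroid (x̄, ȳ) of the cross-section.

x̄ = 95.00 mm, ȳ = 87.91 mm

web: A = 18 × 80 = 1440.00, centroid at (95.00, 40.00).
flange: A = 190 × 36 = 6840.00, centroid at (95.00, 98.00).
ΣA = 8280.00 mm², ΣAx̄ = 786600.00 mm³, ΣAȳ = 727920.00 mm³.
x̄ = 786600.00/8280.00 = 95.00 mm; ȳ = 727920.00/8280.00 = 87.91 mm.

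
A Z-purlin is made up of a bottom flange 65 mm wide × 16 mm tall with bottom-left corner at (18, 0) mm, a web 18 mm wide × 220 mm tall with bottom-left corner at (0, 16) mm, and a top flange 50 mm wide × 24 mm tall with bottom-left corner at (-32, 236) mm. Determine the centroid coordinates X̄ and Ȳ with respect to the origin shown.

X̄ = 12.86 mm, Ȳ = 129.82 mm

Part | A | x̄ᵢ | ȳᵢ | A·x̄ᵢ | A·ȳᵢ
bottom flange | 1040.00 | 50.50 | 8.00 | 52520.00 | 8320.00
web | 3960.00 | 9.00 | 126.00 | 35640.00 | 498960.00
top flange | 1200.00 | -7.00 | 248.00 | -8400.00 | 297600.00
Σ | 6200.00 |  |  | 79760.00 | 804880.00
X̄ = 79760.00 / 6200.00 = 12.86 mm
Ȳ = 804880.00 / 6200.00 = 129.82 mm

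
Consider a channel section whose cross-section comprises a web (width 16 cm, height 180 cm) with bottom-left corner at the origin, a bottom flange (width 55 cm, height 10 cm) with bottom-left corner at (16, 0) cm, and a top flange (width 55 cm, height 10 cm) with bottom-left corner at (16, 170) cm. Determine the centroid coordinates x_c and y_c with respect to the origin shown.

x_c = 17.81 cm, y_c = 90.00 cm

web: A = 16 × 180 = 2880.00, centroid at (8.00, 90.00).
bottom flange: A = 55 × 10 = 550.00, centroid at (43.50, 5.00).
top flange: A = 55 × 10 = 550.00, centroid at (43.50, 175.00).
ΣA = 3980.00 cm², ΣAx_c = 70890.00 cm³, ΣAy_c = 358200.00 cm³.
x_c = 70890.00/3980.00 = 17.81 cm; y_c = 358200.00/3980.00 = 90.00 cm.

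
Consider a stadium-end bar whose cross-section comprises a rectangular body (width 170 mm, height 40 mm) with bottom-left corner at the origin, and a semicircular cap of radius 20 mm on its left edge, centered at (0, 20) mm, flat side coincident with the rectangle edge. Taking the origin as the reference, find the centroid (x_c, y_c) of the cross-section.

rectangular body: A = 170 × 40 = 6800.00, centroid at (85.00, 20.00).
semicircular end: A = ½π·20² = 628.32, centroid at (-8.49, 20.00).
ΣA = 7428.32 mm²
ΣAx_c = (6800.00)(85.00) + (628.32)(-8.49) = 572666.67 mm³
ΣAy_c = (6800.00)(20.00) + (628.32)(20.00) = 148566.37 mm³
x_c = 572666.67 / 7428.32 = 77.09 mm
y_c = 148566.37 / 7428.32 = 20.00 mm

x_c = 77.09 mm, y_c = 20.00 mm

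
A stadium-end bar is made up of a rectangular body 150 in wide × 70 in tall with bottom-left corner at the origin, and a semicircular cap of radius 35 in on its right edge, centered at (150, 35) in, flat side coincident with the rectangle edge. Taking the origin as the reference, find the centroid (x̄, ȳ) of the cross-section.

x̄ = 88.92 in, ȳ = 35.00 in

Part | A | x̄ᵢ | ȳᵢ | A·x̄ᵢ | A·ȳᵢ
rectangular body | 10500.00 | 75.00 | 35.00 | 787500.00 | 367500.00
semicircular end | 1924.23 | 164.85 | 35.00 | 317217.16 | 67347.89
Σ | 12424.23 |  |  | 1104717.16 | 434847.89
x̄ = 1104717.16 / 12424.23 = 88.92 in
ȳ = 434847.89 / 12424.23 = 35.00 in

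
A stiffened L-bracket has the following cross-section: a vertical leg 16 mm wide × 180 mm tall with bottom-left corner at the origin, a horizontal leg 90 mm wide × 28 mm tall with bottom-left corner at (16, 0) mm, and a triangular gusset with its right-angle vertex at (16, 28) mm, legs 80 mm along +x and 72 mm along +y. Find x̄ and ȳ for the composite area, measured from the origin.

vertical leg: A = 16 × 180 = 2880.00, centroid at (8.00, 90.00).
horizontal leg: A = 90 × 28 = 2520.00, centroid at (61.00, 14.00).
gusset: A = ½·80·72 = 2880.00, centroid at (42.67, 52.00).
ΣA = 8280.00 mm²
ΣAx̄ = (2880.00)(8.00) + (2520.00)(61.00) + (2880.00)(42.67) = 299640.00 mm³
ΣAȳ = (2880.00)(90.00) + (2520.00)(14.00) + (2880.00)(52.00) = 444240.00 mm³
x̄ = 299640.00 / 8280.00 = 36.19 mm
ȳ = 444240.00 / 8280.00 = 53.65 mm

x̄ = 36.19 mm, ȳ = 53.65 mm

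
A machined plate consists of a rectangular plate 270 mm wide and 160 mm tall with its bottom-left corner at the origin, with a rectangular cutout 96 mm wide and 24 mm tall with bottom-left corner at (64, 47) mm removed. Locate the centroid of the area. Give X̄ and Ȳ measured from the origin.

X̄ = 136.30 mm, Ȳ = 81.18 mm

Part | A | x̄ᵢ | ȳᵢ | A·x̄ᵢ | A·ȳᵢ
plate | 43200.00 | 135.00 | 80.00 | 5832000.00 | 3456000.00
hole | -2304.00 | 112.00 | 59.00 | -258048.00 | -135936.00
Σ | 40896.00 |  |  | 5573952.00 | 3320064.00
X̄ = 5573952.00 / 40896.00 = 136.30 mm
Ȳ = 3320064.00 / 40896.00 = 81.18 mm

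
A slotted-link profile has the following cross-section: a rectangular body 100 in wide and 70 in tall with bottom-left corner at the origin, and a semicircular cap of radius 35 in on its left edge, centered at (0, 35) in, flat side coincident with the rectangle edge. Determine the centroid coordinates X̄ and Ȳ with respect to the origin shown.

rectangular body: A = 100 × 70 = 7000.00, centroid at (50.00, 35.00).
semicircular end: A = ½π·35² = 1924.23, centroid at (-14.85, 35.00).
ΣA = 8924.23 in²
ΣAX̄ = (7000.00)(50.00) + (1924.23)(-14.85) = 321416.67 in³
ΣAȲ = (7000.00)(35.00) + (1924.23)(35.00) = 312347.89 in³
X̄ = 321416.67 / 8924.23 = 36.02 in
Ȳ = 312347.89 / 8924.23 = 35.00 in

X̄ = 36.02 in, Ȳ = 35.00 in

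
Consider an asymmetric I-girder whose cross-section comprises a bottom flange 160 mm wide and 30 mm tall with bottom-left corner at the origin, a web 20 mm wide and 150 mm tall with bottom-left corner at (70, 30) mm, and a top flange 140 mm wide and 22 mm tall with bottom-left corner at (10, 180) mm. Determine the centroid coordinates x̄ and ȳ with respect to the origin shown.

x̄ = 80.00 mm, ȳ = 89.64 mm

bottom flange: A = 160 × 30 = 4800.00, centroid at (80.00, 15.00).
web: A = 20 × 150 = 3000.00, centroid at (80.00, 105.00).
top flange: A = 140 × 22 = 3080.00, centroid at (80.00, 191.00).
ΣA = 10880.00 mm², ΣAx̄ = 870400.00 mm³, ΣAȳ = 975280.00 mm³.
x̄ = 870400.00/10880.00 = 80.00 mm; ȳ = 975280.00/10880.00 = 89.64 mm.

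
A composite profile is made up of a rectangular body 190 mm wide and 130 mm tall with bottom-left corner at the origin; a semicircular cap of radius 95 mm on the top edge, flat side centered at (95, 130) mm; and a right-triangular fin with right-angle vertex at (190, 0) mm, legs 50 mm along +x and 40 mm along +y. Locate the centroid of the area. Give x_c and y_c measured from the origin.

rectangular body: A = 190 × 130 = 24700.00, centroid at (95.00, 65.00).
semicircular top: A = ½π·95² = 14176.44, centroid at (95.00, 170.32).
triangular fin: A = ½·50·40 = 1000.00, centroid at (206.67, 13.33).
ΣA = 39876.44 mm²
ΣAx_c = (24700.00)(95.00) + (14176.44)(95.00) + (1000.00)(206.67) = 3899928.17 mm³
ΣAy_c = (24700.00)(65.00) + (14176.44)(170.32) + (1000.00)(13.33) = 4033353.46 mm³
x_c = 3899928.17 / 39876.44 = 97.80 mm
y_c = 4033353.46 / 39876.44 = 101.15 mm

x_c = 97.80 mm, y_c = 101.15 mm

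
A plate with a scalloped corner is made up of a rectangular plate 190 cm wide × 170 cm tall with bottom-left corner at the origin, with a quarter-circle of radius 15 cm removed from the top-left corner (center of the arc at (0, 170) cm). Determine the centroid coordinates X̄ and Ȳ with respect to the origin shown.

Part | A | x̄ᵢ | ȳᵢ | A·x̄ᵢ | A·ȳᵢ
plate | 32300.00 | 95.00 | 85.00 | 3068500.00 | 2745500.00
removed quarter-circle | -176.71 | 6.37 | 163.63 | -1125.00 | -28916.48
Σ | 32123.29 |  |  | 3067375.00 | 2716583.52
X̄ = 3067375.00 / 32123.29 = 95.49 cm
Ȳ = 2716583.52 / 32123.29 = 84.57 cm

X̄ = 95.49 cm, Ȳ = 84.57 cm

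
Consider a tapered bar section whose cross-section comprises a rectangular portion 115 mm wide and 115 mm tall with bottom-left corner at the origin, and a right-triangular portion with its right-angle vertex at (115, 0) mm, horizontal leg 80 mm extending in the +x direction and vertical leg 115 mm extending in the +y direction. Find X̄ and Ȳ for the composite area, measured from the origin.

X̄ = 79.22 mm, Ȳ = 52.55 mm

Part | A | x̄ᵢ | ȳᵢ | A·x̄ᵢ | A·ȳᵢ
rectangular portion | 13225.00 | 57.50 | 57.50 | 760437.50 | 760437.50
triangular portion | 4600.00 | 141.67 | 38.33 | 651666.67 | 176333.33
Σ | 17825.00 |  |  | 1412104.17 | 936770.83
X̄ = 1412104.17 / 17825.00 = 79.22 mm
Ȳ = 936770.83 / 17825.00 = 52.55 mm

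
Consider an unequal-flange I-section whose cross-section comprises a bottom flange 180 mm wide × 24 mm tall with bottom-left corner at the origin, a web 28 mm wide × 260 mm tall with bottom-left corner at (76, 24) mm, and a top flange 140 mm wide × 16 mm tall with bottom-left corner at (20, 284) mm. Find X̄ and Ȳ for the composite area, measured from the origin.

X̄ = 90.00 mm, Ȳ = 132.01 mm

bottom flange: A = 180 × 24 = 4320.00, centroid at (90.00, 12.00).
web: A = 28 × 260 = 7280.00, centroid at (90.00, 154.00).
top flange: A = 140 × 16 = 2240.00, centroid at (90.00, 292.00).
ΣA = 13840.00 mm²
ΣAX̄ = (4320.00)(90.00) + (7280.00)(90.00) + (2240.00)(90.00) = 1245600.00 mm³
ΣAȲ = (4320.00)(12.00) + (7280.00)(154.00) + (2240.00)(292.00) = 1827040.00 mm³
X̄ = 1245600.00 / 13840.00 = 90.00 mm
Ȳ = 1827040.00 / 13840.00 = 132.01 mm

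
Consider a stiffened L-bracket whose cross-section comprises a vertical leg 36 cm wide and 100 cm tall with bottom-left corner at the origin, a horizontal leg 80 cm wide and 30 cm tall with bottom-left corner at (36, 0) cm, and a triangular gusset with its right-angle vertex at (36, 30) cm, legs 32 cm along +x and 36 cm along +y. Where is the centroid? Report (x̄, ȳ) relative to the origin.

x̄ = 41.68 cm, ȳ = 36.53 cm

Part | A | x̄ᵢ | ȳᵢ | A·x̄ᵢ | A·ȳᵢ
vertical leg | 3600.00 | 18.00 | 50.00 | 64800.00 | 180000.00
horizontal leg | 2400.00 | 76.00 | 15.00 | 182400.00 | 36000.00
gusset | 576.00 | 46.67 | 42.00 | 26880.00 | 24192.00
Σ | 6576.00 |  |  | 274080.00 | 240192.00
x̄ = 274080.00 / 6576.00 = 41.68 cm
ȳ = 240192.00 / 6576.00 = 36.53 cm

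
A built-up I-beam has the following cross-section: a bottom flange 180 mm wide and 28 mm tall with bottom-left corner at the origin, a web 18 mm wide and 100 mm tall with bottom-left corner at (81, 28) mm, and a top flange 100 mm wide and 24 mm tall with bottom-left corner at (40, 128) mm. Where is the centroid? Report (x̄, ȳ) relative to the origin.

Part | A | x̄ᵢ | ȳᵢ | A·x̄ᵢ | A·ȳᵢ
bottom flange | 5040.00 | 90.00 | 14.00 | 453600.00 | 70560.00
web | 1800.00 | 90.00 | 78.00 | 162000.00 | 140400.00
top flange | 2400.00 | 90.00 | 140.00 | 216000.00 | 336000.00
Σ | 9240.00 |  |  | 831600.00 | 546960.00
x̄ = 831600.00 / 9240.00 = 90.00 mm
ȳ = 546960.00 / 9240.00 = 59.19 mm

x̄ = 90.00 mm, ȳ = 59.19 mm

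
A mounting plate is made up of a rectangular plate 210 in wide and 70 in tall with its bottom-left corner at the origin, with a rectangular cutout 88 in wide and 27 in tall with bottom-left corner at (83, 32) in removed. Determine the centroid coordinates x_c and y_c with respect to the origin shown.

x_c = 100.76 in, y_c = 32.98 in

plate: A = 210 × 70 = 14700.00, centroid at (105.00, 35.00).
hole: A = −(88 × 27) = -2376.00, centroid at (127.00, 45.50).
ΣA = 12324.00 in²
ΣAx_c = (14700.00)(105.00) + (-2376.00)(127.00) = 1241748.00 in³
ΣAy_c = (14700.00)(35.00) + (-2376.00)(45.50) = 406392.00 in³
x_c = 1241748.00 / 12324.00 = 100.76 in
y_c = 406392.00 / 12324.00 = 32.98 in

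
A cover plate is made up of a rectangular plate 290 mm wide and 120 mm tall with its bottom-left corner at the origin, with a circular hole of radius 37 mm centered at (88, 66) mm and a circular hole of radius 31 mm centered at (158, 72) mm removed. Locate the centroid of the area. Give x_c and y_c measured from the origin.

plate: A = 290 × 120 = 34800.00, centroid at (145.00, 60.00).
hole 1: A = −π·37² = -4300.84, centroid at (88.00, 66.00).
hole 2: A = −π·31² = -3019.07, centroid at (158.00, 72.00).
ΣA = 27480.09 mm²
ΣAx_c = (34800.00)(145.00) + (-4300.84)(88.00) + (-3019.07)(158.00) = 4190512.90 mm³
ΣAy_c = (34800.00)(60.00) + (-4300.84)(66.00) + (-3019.07)(72.00) = 1586771.46 mm³
x_c = 4190512.90 / 27480.09 = 152.49 mm
y_c = 1586771.46 / 27480.09 = 57.74 mm

x_c = 152.49 mm, y_c = 57.74 mm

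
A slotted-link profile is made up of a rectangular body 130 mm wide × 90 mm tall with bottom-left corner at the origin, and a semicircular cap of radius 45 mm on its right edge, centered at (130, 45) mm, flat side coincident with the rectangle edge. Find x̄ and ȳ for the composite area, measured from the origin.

rectangular body: A = 130 × 90 = 11700.00, centroid at (65.00, 45.00).
semicircular end: A = ½π·45² = 3180.86, centroid at (149.10, 45.00).
ΣA = 14880.86 mm²
ΣAx̄ = (11700.00)(65.00) + (3180.86)(149.10) = 1234762.13 mm³
ΣAȳ = (11700.00)(45.00) + (3180.86)(45.00) = 669638.82 mm³
x̄ = 1234762.13 / 14880.86 = 82.98 mm
ȳ = 669638.82 / 14880.86 = 45.00 mm

x̄ = 82.98 mm, ȳ = 45.00 mm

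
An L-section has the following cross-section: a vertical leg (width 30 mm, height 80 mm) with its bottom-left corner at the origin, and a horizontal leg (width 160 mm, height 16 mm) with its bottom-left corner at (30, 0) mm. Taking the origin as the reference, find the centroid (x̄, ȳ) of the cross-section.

x̄ = 64.03 mm, ȳ = 23.48 mm

vertical leg: A = 30 × 80 = 2400.00, centroid at (15.00, 40.00).
horizontal leg: A = 160 × 16 = 2560.00, centroid at (110.00, 8.00).
ΣA = 4960.00 mm²
ΣAx̄ = (2400.00)(15.00) + (2560.00)(110.00) = 317600.00 mm³
ΣAȳ = (2400.00)(40.00) + (2560.00)(8.00) = 116480.00 mm³
x̄ = 317600.00 / 4960.00 = 64.03 mm
ȳ = 116480.00 / 4960.00 = 23.48 mm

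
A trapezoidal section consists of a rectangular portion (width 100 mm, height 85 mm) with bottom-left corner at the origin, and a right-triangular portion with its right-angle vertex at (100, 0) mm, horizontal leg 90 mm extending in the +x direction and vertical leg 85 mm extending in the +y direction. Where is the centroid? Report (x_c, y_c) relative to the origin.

rectangular portion: A = 100 × 85 = 8500.00, centroid at (50.00, 42.50).
triangular portion: A = ½·90·85 = 3825.00, centroid at (130.00, 28.33).
ΣA = 12325.00 mm², ΣAx_c = 922250.00 mm³, ΣAy_c = 469625.00 mm³.
x_c = 922250.00/12325.00 = 74.83 mm; y_c = 469625.00/12325.00 = 38.10 mm.

x_c = 74.83 mm, y_c = 38.10 mm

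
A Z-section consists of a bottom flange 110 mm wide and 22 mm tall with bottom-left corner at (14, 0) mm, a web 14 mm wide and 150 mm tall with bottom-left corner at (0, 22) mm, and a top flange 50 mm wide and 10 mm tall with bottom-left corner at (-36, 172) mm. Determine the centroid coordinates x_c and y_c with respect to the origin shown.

Part | A | x̄ᵢ | ȳᵢ | A·x̄ᵢ | A·ȳᵢ
bottom flange | 2420.00 | 69.00 | 11.00 | 166980.00 | 26620.00
web | 2100.00 | 7.00 | 97.00 | 14700.00 | 203700.00
top flange | 500.00 | -11.00 | 177.00 | -5500.00 | 88500.00
Σ | 5020.00 |  |  | 176180.00 | 318820.00
x_c = 176180.00 / 5020.00 = 35.10 mm
y_c = 318820.00 / 5020.00 = 63.51 mm

x_c = 35.10 mm, y_c = 63.51 mm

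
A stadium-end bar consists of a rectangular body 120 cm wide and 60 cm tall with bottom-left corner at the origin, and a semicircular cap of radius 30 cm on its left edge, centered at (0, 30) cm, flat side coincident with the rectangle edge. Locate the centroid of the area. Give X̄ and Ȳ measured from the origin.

rectangular body: A = 120 × 60 = 7200.00, centroid at (60.00, 30.00).
semicircular end: A = ½π·30² = 1413.72, centroid at (-12.73, 30.00).
ΣA = 8613.72 cm², ΣAX̄ = 414000.00 cm³, ΣAȲ = 258411.50 cm³.
X̄ = 414000.00/8613.72 = 48.06 cm; Ȳ = 258411.50/8613.72 = 30.00 cm.

X̄ = 48.06 cm, Ȳ = 30.00 cm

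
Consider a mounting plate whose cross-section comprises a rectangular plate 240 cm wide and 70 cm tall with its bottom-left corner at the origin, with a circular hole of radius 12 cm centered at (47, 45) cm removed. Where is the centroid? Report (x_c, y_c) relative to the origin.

plate: A = 240 × 70 = 16800.00, centroid at (120.00, 35.00).
hole: A = −π·12² = -452.39, centroid at (47.00, 45.00).
ΣA = 16347.61 cm², ΣAx_c = 1994737.70 cm³, ΣAy_c = 567642.48 cm³.
x_c = 1994737.70/16347.61 = 122.02 cm; y_c = 567642.48/16347.61 = 34.72 cm.

x_c = 122.02 cm, y_c = 34.72 cm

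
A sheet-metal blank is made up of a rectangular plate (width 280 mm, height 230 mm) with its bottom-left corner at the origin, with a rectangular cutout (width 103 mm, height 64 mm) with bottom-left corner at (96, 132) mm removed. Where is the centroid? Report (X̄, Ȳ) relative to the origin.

Part | A | x̄ᵢ | ȳᵢ | A·x̄ᵢ | A·ȳᵢ
plate | 64400.00 | 140.00 | 115.00 | 9016000.00 | 7406000.00
hole | -6592.00 | 147.50 | 164.00 | -972320.00 | -1081088.00
Σ | 57808.00 |  |  | 8043680.00 | 6324912.00
X̄ = 8043680.00 / 57808.00 = 139.14 mm
Ȳ = 6324912.00 / 57808.00 = 109.41 mm

X̄ = 139.14 mm, Ȳ = 109.41 mm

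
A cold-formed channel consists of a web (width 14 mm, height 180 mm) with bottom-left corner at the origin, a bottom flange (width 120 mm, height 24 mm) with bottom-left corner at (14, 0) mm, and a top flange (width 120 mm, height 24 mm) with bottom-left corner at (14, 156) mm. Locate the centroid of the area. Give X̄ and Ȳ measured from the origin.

web: A = 14 × 180 = 2520.00, centroid at (7.00, 90.00).
bottom flange: A = 120 × 24 = 2880.00, centroid at (74.00, 12.00).
top flange: A = 120 × 24 = 2880.00, centroid at (74.00, 168.00).
ΣA = 8280.00 mm², ΣAX̄ = 443880.00 mm³, ΣAȲ = 745200.00 mm³.
X̄ = 443880.00/8280.00 = 53.61 mm; Ȳ = 745200.00/8280.00 = 90.00 mm.

X̄ = 53.61 mm, Ȳ = 90.00 mm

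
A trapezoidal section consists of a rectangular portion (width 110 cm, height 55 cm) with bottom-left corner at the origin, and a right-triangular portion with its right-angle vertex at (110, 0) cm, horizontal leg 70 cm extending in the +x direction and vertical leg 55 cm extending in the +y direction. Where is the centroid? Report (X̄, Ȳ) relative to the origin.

rectangular portion: A = 110 × 55 = 6050.00, centroid at (55.00, 27.50).
triangular portion: A = ½·70·55 = 1925.00, centroid at (133.33, 18.33).
ΣA = 7975.00 cm²
ΣAX̄ = (6050.00)(55.00) + (1925.00)(133.33) = 589416.67 cm³
ΣAȲ = (6050.00)(27.50) + (1925.00)(18.33) = 201666.67 cm³
X̄ = 589416.67 / 7975.00 = 73.91 cm
Ȳ = 201666.67 / 7975.00 = 25.29 cm

X̄ = 73.91 cm, Ȳ = 25.29 cm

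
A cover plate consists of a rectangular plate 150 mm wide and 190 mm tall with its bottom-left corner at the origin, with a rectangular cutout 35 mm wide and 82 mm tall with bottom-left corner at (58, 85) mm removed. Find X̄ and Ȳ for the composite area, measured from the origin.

plate: A = 150 × 190 = 28500.00, centroid at (75.00, 95.00).
hole: A = −(35 × 82) = -2870.00, centroid at (75.50, 126.00).
ΣA = 25630.00 mm², ΣAX̄ = 1920815.00 mm³, ΣAȲ = 2345880.00 mm³.
X̄ = 1920815.00/25630.00 = 74.94 mm; Ȳ = 2345880.00/25630.00 = 91.53 mm.

X̄ = 74.94 mm, Ȳ = 91.53 mm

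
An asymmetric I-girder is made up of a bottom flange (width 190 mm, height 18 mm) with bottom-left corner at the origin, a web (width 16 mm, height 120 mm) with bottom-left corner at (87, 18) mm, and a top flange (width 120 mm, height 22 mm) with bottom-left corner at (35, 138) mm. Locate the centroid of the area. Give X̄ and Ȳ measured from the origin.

Part | A | x̄ᵢ | ȳᵢ | A·x̄ᵢ | A·ȳᵢ
bottom flange | 3420.00 | 95.00 | 9.00 | 324900.00 | 30780.00
web | 1920.00 | 95.00 | 78.00 | 182400.00 | 149760.00
top flange | 2640.00 | 95.00 | 149.00 | 250800.00 | 393360.00
Σ | 7980.00 |  |  | 758100.00 | 573900.00
X̄ = 758100.00 / 7980.00 = 95.00 mm
Ȳ = 573900.00 / 7980.00 = 71.92 mm

X̄ = 95.00 mm, Ȳ = 71.92 mm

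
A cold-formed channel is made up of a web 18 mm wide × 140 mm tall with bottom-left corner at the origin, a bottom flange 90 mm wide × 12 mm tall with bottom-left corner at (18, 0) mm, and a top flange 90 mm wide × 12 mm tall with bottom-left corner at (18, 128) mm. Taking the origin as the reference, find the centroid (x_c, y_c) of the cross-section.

x_c = 33.92 mm, y_c = 70.00 mm

Part | A | x̄ᵢ | ȳᵢ | A·x̄ᵢ | A·ȳᵢ
web | 2520.00 | 9.00 | 70.00 | 22680.00 | 176400.00
bottom flange | 1080.00 | 63.00 | 6.00 | 68040.00 | 6480.00
top flange | 1080.00 | 63.00 | 134.00 | 68040.00 | 144720.00
Σ | 4680.00 |  |  | 158760.00 | 327600.00
x_c = 158760.00 / 4680.00 = 33.92 mm
y_c = 327600.00 / 4680.00 = 70.00 mm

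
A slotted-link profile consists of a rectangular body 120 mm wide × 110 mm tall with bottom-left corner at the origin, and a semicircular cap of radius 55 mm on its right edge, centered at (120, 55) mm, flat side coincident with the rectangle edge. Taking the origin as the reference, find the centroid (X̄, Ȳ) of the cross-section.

rectangular body: A = 120 × 110 = 13200.00, centroid at (60.00, 55.00).
semicircular end: A = ½π·55² = 4751.66, centroid at (143.34, 55.00).
ΣA = 17951.66 mm², ΣAX̄ = 1473115.73 mm³, ΣAȲ = 987341.24 mm³.
X̄ = 1473115.73/17951.66 = 82.06 mm; Ȳ = 987341.24/17951.66 = 55.00 mm.

X̄ = 82.06 mm, Ȳ = 55.00 mm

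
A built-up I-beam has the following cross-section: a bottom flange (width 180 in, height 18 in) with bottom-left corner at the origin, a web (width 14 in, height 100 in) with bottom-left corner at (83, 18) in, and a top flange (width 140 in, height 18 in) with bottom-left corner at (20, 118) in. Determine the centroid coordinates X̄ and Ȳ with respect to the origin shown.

Part | A | x̄ᵢ | ȳᵢ | A·x̄ᵢ | A·ȳᵢ
bottom flange | 3240.00 | 90.00 | 9.00 | 291600.00 | 29160.00
web | 1400.00 | 90.00 | 68.00 | 126000.00 | 95200.00
top flange | 2520.00 | 90.00 | 127.00 | 226800.00 | 320040.00
Σ | 7160.00 |  |  | 644400.00 | 444400.00
X̄ = 644400.00 / 7160.00 = 90.00 in
Ȳ = 444400.00 / 7160.00 = 62.07 in

X̄ = 90.00 in, Ȳ = 62.07 in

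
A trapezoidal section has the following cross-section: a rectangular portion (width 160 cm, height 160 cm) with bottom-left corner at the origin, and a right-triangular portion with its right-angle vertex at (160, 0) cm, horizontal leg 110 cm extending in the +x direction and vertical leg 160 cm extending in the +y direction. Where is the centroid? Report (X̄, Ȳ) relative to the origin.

X̄ = 109.84 cm, Ȳ = 73.18 cm

Part | A | x̄ᵢ | ȳᵢ | A·x̄ᵢ | A·ȳᵢ
rectangular portion | 25600.00 | 80.00 | 80.00 | 2048000.00 | 2048000.00
triangular portion | 8800.00 | 196.67 | 53.33 | 1730666.67 | 469333.33
Σ | 34400.00 |  |  | 3778666.67 | 2517333.33
X̄ = 3778666.67 / 34400.00 = 109.84 cm
Ȳ = 2517333.33 / 34400.00 = 73.18 cm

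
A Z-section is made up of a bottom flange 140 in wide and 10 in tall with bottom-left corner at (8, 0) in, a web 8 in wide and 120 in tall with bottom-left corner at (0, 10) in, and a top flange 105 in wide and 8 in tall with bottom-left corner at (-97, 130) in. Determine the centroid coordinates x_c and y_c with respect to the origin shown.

x_c = 23.64 in, y_c = 58.36 in

bottom flange: A = 140 × 10 = 1400.00, centroid at (78.00, 5.00).
web: A = 8 × 120 = 960.00, centroid at (4.00, 70.00).
top flange: A = 105 × 8 = 840.00, centroid at (-44.50, 134.00).
ΣA = 3200.00 in², ΣAx_c = 75660.00 in³, ΣAy_c = 186760.00 in³.
x_c = 75660.00/3200.00 = 23.64 in; y_c = 186760.00/3200.00 = 58.36 in.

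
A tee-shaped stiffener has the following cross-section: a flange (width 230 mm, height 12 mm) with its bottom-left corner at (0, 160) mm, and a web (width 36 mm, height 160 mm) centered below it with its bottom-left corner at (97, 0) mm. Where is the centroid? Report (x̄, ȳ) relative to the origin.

x̄ = 115.00 mm, ȳ = 107.86 mm

Part | A | x̄ᵢ | ȳᵢ | A·x̄ᵢ | A·ȳᵢ
web | 5760.00 | 115.00 | 80.00 | 662400.00 | 460800.00
flange | 2760.00 | 115.00 | 166.00 | 317400.00 | 458160.00
Σ | 8520.00 |  |  | 979800.00 | 918960.00
x̄ = 979800.00 / 8520.00 = 115.00 mm
ȳ = 918960.00 / 8520.00 = 107.86 mm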